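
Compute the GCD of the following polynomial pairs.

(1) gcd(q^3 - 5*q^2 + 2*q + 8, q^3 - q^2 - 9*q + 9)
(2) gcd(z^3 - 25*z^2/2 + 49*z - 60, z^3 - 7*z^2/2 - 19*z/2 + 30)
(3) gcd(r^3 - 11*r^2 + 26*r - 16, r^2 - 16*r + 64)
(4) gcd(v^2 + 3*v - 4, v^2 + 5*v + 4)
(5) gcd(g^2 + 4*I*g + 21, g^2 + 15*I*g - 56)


(1) = gcd((q - 4)*(q - 2)*(q + 1), (q - 3)*(q - 1)*(q + 3)) = 1
(2) = gcd((z - 6)*(z - 4)*(z - 5/2), (z - 4)*(z - 5/2)*(z + 3)) = z^2 - 13*z/2 + 10
(3) = gcd((r - 8)*(r - 2)*(r - 1), (r - 8)^2) = r - 8
(4) = gcd((v - 1)*(v + 4), (v + 1)*(v + 4)) = v + 4
(5) = gcd((g - 3*I)*(g + 7*I), (g + 7*I)*(g + 8*I)) = g + 7*I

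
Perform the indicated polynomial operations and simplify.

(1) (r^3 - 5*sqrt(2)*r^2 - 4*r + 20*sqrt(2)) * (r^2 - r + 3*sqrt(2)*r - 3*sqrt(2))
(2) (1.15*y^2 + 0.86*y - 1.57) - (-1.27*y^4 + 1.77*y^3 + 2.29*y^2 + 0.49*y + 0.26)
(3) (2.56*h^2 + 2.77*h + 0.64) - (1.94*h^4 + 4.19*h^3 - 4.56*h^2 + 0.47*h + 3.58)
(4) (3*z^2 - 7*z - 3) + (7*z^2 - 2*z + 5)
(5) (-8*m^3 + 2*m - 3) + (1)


(1) = r^5 - 2*sqrt(2)*r^4 - r^4 - 34*r^3 + 2*sqrt(2)*r^3 + 8*sqrt(2)*r^2 + 34*r^2 - 8*sqrt(2)*r + 120*r - 120
(2) = 1.27*y^4 - 1.77*y^3 - 1.14*y^2 + 0.37*y - 1.83
(3) = -1.94*h^4 - 4.19*h^3 + 7.12*h^2 + 2.3*h - 2.94
(4) = 10*z^2 - 9*z + 2
(5) = -8*m^3 + 2*m - 2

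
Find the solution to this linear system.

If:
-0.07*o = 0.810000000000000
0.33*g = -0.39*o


Then:
g = 13.68
o = -11.57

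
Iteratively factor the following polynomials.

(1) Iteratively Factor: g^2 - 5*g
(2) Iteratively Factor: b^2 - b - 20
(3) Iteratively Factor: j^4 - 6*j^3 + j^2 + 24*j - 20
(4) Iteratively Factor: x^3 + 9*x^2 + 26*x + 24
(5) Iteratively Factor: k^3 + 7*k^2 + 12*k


(1) = (g)*(g - 5)
(2) = (b - 5)*(b + 4)
(3) = (j - 5)*(j^3 - j^2 - 4*j + 4) = (j - 5)*(j - 2)*(j^2 + j - 2) = (j - 5)*(j - 2)*(j + 2)*(j - 1)
(4) = (x + 2)*(x^2 + 7*x + 12) = (x + 2)*(x + 3)*(x + 4)
(5) = (k)*(k^2 + 7*k + 12) = k*(k + 4)*(k + 3)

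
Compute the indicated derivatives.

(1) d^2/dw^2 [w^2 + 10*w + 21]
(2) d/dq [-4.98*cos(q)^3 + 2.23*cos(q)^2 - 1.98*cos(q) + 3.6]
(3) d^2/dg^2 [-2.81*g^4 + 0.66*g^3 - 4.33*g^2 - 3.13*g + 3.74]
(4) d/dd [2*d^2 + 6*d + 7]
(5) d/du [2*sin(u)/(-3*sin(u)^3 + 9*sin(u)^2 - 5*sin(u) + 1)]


(1) = 2
(2) = (14.94*cos(q)^2 - 4.46*cos(q) + 1.98)*sin(q)
(3) = -33.72*g^2 + 3.96*g - 8.66
(4) = 4*d + 6
(5) = 2*(6*sin(u)^3 - 9*sin(u)^2 + 1)*cos(u)/(3*sin(u)^3 - 9*sin(u)^2 + 5*sin(u) - 1)^2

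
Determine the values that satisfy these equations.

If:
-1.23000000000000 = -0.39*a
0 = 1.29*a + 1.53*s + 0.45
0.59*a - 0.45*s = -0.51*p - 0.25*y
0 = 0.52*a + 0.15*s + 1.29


Then:
No Solution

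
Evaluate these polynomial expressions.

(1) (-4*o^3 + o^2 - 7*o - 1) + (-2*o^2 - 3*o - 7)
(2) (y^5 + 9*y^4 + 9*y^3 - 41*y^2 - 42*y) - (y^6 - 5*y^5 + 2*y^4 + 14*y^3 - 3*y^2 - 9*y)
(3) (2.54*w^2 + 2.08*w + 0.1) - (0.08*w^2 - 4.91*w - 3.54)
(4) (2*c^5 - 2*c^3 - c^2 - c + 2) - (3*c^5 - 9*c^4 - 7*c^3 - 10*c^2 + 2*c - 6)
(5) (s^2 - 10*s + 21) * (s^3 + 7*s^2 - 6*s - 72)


(1) = -4*o^3 - o^2 - 10*o - 8
(2) = -y^6 + 6*y^5 + 7*y^4 - 5*y^3 - 38*y^2 - 33*y
(3) = 2.46*w^2 + 6.99*w + 3.64
(4) = -c^5 + 9*c^4 + 5*c^3 + 9*c^2 - 3*c + 8
(5) = s^5 - 3*s^4 - 55*s^3 + 135*s^2 + 594*s - 1512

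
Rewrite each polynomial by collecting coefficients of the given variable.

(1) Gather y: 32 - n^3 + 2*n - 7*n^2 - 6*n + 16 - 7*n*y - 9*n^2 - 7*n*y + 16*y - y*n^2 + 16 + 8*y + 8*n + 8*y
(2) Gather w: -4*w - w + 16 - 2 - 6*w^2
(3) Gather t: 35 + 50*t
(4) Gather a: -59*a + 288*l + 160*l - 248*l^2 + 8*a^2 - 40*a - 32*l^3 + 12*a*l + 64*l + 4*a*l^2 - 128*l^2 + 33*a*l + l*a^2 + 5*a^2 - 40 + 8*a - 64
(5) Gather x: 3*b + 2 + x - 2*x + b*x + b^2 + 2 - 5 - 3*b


(1) = -n^3 - 16*n^2 + 4*n + y*(-n^2 - 14*n + 32) + 64
(2) = -6*w^2 - 5*w + 14
(3) = 50*t + 35
(4) = a^2*(l + 13) + a*(4*l^2 + 45*l - 91) - 32*l^3 - 376*l^2 + 512*l - 104
(5) = b^2 + x*(b - 1) - 1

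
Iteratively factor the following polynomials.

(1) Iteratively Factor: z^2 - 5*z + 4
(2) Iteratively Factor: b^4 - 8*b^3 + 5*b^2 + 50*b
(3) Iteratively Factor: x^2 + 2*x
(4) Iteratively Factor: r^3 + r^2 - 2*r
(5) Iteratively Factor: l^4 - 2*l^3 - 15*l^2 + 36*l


(1) = (z - 1)*(z - 4)
(2) = (b - 5)*(b^3 - 3*b^2 - 10*b) = (b - 5)^2*(b^2 + 2*b) = (b - 5)^2*(b + 2)*(b)
(3) = (x + 2)*(x)
(4) = (r + 2)*(r^2 - r) = r*(r + 2)*(r - 1)
(5) = (l)*(l^3 - 2*l^2 - 15*l + 36) = l*(l + 4)*(l^2 - 6*l + 9) = l*(l - 3)*(l + 4)*(l - 3)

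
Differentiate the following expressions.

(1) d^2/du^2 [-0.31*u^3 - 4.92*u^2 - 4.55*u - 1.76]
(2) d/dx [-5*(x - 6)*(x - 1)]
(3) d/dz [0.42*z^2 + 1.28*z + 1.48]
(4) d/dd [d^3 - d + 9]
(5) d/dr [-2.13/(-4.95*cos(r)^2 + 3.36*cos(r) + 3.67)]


(1) = -1.86*u - 9.84
(2) = 35 - 10*x
(3) = 0.84*z + 1.28
(4) = 3*d^2 - 1
(5) = (21.087*cos(r) - 7.1568)*sin(r)/(-4.95*cos(r)^2 + 3.36*cos(r) + 3.67)^2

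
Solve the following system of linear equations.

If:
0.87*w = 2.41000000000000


Then:
w = 2.77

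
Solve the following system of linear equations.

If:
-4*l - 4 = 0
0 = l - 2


Then:
No Solution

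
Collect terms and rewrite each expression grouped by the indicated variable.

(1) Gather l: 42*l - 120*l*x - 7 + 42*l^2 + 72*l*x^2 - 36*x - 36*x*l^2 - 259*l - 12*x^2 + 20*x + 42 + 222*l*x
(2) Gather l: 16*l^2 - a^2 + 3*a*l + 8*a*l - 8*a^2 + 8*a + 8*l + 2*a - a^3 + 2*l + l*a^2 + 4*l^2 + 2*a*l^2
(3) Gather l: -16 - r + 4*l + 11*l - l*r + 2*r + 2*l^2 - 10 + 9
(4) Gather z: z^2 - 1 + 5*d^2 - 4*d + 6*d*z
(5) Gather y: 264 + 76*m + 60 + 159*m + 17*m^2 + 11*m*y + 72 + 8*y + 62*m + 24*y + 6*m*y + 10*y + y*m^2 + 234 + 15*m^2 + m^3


(1) = l^2*(42 - 36*x) + l*(72*x^2 + 102*x - 217) - 12*x^2 - 16*x + 35
(2) = -a^3 - 9*a^2 + 10*a + l^2*(2*a + 20) + l*(a^2 + 11*a + 10)
(3) = 2*l^2 + l*(15 - r) + r - 17
(4) = 5*d^2 + 6*d*z - 4*d + z^2 - 1
(5) = m^3 + 32*m^2 + 297*m + y*(m^2 + 17*m + 42) + 630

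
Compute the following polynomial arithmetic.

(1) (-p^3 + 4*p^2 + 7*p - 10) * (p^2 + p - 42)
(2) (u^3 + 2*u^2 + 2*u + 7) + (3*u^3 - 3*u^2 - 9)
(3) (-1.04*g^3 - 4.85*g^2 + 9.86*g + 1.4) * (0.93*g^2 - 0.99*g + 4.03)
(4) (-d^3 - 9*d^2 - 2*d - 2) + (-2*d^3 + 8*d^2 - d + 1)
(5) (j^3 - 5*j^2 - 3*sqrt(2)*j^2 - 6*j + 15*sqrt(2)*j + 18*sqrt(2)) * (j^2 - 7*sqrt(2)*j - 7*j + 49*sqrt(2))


(1) = -p^5 + 3*p^4 + 53*p^3 - 171*p^2 - 304*p + 420
(2) = 4*u^3 - u^2 + 2*u - 2
(3) = -0.9672*g^5 - 3.4809*g^4 + 9.7801*g^3 - 28.0049*g^2 + 38.3498*g + 5.642
(4) = -3*d^3 - d^2 - 3*d - 1
(5) = j^5 - 10*sqrt(2)*j^4 - 12*j^4 + 71*j^3 + 120*sqrt(2)*j^3 - 462*j^2 - 290*sqrt(2)*j^2 - 420*sqrt(2)*j + 1218*j + 1764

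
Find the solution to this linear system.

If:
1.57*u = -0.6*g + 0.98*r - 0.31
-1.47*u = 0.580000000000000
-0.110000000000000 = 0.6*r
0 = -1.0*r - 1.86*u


Then:
No Solution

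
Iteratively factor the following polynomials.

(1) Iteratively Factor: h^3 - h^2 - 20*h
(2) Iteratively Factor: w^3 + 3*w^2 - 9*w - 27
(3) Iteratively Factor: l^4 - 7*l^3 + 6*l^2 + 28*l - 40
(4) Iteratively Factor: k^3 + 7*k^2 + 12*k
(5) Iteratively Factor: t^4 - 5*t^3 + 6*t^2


(1) = (h - 5)*(h^2 + 4*h) = (h - 5)*(h + 4)*(h)
(2) = (w - 3)*(w^2 + 6*w + 9) = (w - 3)*(w + 3)*(w + 3)
(3) = (l - 5)*(l^3 - 2*l^2 - 4*l + 8) = (l - 5)*(l + 2)*(l^2 - 4*l + 4) = (l - 5)*(l - 2)*(l + 2)*(l - 2)
(4) = (k + 4)*(k^2 + 3*k) = (k + 3)*(k + 4)*(k)
(5) = (t - 3)*(t^3 - 2*t^2) = (t - 3)*(t - 2)*(t^2) = t*(t - 3)*(t - 2)*(t)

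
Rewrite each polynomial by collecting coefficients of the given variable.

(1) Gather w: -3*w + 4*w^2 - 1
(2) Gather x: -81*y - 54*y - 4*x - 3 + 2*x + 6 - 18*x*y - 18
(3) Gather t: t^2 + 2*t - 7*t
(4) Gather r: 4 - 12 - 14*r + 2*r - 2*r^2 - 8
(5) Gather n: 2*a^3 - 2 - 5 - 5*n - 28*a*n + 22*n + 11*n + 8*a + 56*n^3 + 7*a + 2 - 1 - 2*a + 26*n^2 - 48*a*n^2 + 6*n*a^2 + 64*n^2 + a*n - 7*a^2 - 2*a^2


(1) = 4*w^2 - 3*w - 1
(2) = x*(-18*y - 2) - 135*y - 15
(3) = t^2 - 5*t
(4) = -2*r^2 - 12*r - 16
(5) = 2*a^3 - 9*a^2 + 13*a + 56*n^3 + n^2*(90 - 48*a) + n*(6*a^2 - 27*a + 28) - 6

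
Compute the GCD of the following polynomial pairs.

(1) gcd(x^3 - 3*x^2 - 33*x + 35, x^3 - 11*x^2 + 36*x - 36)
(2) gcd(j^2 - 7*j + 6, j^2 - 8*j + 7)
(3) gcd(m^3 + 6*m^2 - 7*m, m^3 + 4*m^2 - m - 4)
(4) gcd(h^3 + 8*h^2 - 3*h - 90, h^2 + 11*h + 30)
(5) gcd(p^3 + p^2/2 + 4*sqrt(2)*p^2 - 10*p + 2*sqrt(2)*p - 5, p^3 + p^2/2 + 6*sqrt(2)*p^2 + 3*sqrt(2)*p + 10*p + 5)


(1) = gcd((x - 7)*(x - 1)*(x + 5), (x - 6)*(x - 3)*(x - 2)) = 1
(2) = j - 1
(3) = m - 1
(4) = gcd((h - 3)*(h + 5)*(h + 6), (h + 5)*(h + 6)) = h^2 + 11*h + 30
(5) = gcd((p + 1/2)*(p - sqrt(2))*(p + 5*sqrt(2)), (p + 1/2)*(p + sqrt(2))*(p + 5*sqrt(2))) = p^2 + p*(1/2 + 5*sqrt(2)) + 5*sqrt(2)/2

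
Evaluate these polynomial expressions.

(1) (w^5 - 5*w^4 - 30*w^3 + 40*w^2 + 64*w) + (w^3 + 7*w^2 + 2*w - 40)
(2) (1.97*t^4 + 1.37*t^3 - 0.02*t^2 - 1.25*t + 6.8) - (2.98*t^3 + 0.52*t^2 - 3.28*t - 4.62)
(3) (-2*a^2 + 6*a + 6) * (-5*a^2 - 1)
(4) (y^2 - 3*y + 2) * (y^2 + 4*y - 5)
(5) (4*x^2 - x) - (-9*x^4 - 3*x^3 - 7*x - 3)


(1) = w^5 - 5*w^4 - 29*w^3 + 47*w^2 + 66*w - 40
(2) = 1.97*t^4 - 1.61*t^3 - 0.54*t^2 + 2.03*t + 11.42
(3) = 10*a^4 - 30*a^3 - 28*a^2 - 6*a - 6
(4) = y^4 + y^3 - 15*y^2 + 23*y - 10
(5) = 9*x^4 + 3*x^3 + 4*x^2 + 6*x + 3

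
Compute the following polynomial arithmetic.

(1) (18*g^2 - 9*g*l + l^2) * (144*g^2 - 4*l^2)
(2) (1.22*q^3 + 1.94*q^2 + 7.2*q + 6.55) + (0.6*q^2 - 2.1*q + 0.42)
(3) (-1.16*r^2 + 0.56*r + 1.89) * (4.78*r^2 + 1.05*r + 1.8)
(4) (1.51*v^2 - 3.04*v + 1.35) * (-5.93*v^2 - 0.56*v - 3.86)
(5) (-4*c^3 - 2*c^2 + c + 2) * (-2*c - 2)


(1) = 2592*g^4 - 1296*g^3*l + 72*g^2*l^2 + 36*g*l^3 - 4*l^4
(2) = 1.22*q^3 + 2.54*q^2 + 5.1*q + 6.97
(3) = -5.5448*r^4 + 1.4588*r^3 + 7.5342*r^2 + 2.9925*r + 3.402
(4) = -8.9543*v^4 + 17.1816*v^3 - 12.1317*v^2 + 10.9784*v - 5.211
(5) = 8*c^4 + 12*c^3 + 2*c^2 - 6*c - 4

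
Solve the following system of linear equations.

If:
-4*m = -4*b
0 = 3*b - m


Then:
b = 0
m = 0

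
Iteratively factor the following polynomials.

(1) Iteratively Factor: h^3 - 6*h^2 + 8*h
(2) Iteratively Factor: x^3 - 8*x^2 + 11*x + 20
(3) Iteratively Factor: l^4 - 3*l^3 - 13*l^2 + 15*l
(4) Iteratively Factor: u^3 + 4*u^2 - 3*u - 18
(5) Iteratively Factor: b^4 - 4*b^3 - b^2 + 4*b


(1) = (h - 4)*(h^2 - 2*h) = (h - 4)*(h - 2)*(h)
(2) = (x - 4)*(x^2 - 4*x - 5) = (x - 4)*(x + 1)*(x - 5)
(3) = (l - 1)*(l^3 - 2*l^2 - 15*l) = l*(l - 1)*(l^2 - 2*l - 15) = l*(l - 5)*(l - 1)*(l + 3)
(4) = (u + 3)*(u^2 + u - 6) = (u - 2)*(u + 3)*(u + 3)
(5) = (b - 4)*(b^3 - b) = b*(b - 4)*(b^2 - 1) = b*(b - 4)*(b - 1)*(b + 1)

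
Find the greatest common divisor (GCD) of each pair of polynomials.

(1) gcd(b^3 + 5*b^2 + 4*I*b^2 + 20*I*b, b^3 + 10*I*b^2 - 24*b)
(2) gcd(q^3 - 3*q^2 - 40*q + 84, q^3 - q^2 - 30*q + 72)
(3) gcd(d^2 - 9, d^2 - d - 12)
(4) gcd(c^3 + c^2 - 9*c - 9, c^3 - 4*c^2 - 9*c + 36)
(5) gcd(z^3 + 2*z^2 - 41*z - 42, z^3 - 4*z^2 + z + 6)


(1) = b^2 + 4*I*b
(2) = gcd((q - 7)*(q - 2)*(q + 6), (q - 4)*(q - 3)*(q + 6)) = q + 6
(3) = gcd((d - 3)*(d + 3), (d - 4)*(d + 3)) = d + 3
(4) = c^2 - 9
(5) = z + 1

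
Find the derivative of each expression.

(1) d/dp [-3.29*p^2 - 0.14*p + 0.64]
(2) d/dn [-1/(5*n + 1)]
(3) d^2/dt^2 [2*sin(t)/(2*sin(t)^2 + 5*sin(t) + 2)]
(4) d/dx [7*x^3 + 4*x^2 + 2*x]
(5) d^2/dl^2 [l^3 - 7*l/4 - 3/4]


(1) = -6.58*p - 0.14
(2) = 5/(5*n + 1)^2
(3) = (-8*sin(t)*cos(t)^2 - 48*sin(t) + 20*cos(t)^2 - 60)*cos(t)^2/((sin(t) + 2)^3*(2*sin(t) + 1)^3)
(4) = 21*x^2 + 8*x + 2
(5) = 6*l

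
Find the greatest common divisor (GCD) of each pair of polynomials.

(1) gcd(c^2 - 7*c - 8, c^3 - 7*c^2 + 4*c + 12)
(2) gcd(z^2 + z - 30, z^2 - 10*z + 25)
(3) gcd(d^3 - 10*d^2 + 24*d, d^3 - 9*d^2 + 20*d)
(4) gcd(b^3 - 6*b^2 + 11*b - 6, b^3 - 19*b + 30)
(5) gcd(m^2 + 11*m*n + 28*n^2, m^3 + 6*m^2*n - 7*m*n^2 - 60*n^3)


(1) = gcd((c - 8)*(c + 1), (c - 6)*(c - 2)*(c + 1)) = c + 1
(2) = z - 5
(3) = d^2 - 4*d
(4) = gcd((b - 3)*(b - 2)*(b - 1), (b - 3)*(b - 2)*(b + 5)) = b^2 - 5*b + 6
(5) = m + 4*n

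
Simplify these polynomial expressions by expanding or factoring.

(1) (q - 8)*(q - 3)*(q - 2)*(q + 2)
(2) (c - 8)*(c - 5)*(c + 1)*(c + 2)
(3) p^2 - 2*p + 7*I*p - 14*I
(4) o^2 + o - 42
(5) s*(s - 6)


(1) = q^4 - 11*q^3 + 20*q^2 + 44*q - 96
(2) = c^4 - 10*c^3 + 3*c^2 + 94*c + 80
(3) = (p - 2)*(p + 7*I)
(4) = (o - 6)*(o + 7)
(5) = s^2 - 6*s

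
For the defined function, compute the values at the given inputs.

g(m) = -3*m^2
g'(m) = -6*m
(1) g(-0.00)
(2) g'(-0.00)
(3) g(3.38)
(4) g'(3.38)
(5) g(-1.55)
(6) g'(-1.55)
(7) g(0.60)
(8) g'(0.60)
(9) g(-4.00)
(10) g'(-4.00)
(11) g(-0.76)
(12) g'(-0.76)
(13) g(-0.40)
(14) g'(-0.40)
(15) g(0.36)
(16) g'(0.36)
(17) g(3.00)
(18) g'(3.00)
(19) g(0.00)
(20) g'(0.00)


(1) = 0.00
(2) = 0.00
(3) = -34.27
(4) = -20.28
(5) = -7.21
(6) = 9.30
(7) = -1.08
(8) = -3.60
(9) = -48.00
(10) = 24.00
(11) = -1.73
(12) = 4.56
(13) = -0.48
(14) = 2.40
(15) = -0.39
(16) = -2.16
(17) = -27.00
(18) = -18.00
(19) = 0.00
(20) = 0.00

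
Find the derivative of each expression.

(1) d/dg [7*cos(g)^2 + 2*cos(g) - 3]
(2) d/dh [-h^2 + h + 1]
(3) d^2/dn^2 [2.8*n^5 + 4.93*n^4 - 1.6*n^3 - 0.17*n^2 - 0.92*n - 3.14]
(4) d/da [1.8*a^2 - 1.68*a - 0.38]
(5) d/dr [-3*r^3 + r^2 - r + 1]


(1) = -2*(7*cos(g) + 1)*sin(g)
(2) = 1 - 2*h
(3) = 56.0*n^3 + 59.16*n^2 - 9.6*n - 0.34
(4) = 3.6*a - 1.68
(5) = -9*r^2 + 2*r - 1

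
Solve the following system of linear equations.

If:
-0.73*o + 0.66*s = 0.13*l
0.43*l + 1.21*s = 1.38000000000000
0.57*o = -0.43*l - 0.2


Then:
l = -5.42
o = 3.74
s = 3.07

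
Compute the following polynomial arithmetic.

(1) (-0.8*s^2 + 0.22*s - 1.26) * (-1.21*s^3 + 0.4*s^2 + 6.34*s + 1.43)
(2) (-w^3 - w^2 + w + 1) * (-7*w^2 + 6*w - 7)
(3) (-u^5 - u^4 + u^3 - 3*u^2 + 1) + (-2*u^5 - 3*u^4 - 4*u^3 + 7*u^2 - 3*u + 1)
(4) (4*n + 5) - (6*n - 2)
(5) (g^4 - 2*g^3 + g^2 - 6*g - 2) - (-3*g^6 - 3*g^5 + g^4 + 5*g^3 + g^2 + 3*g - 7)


(1) = 0.968*s^5 - 0.5862*s^4 - 3.4594*s^3 - 0.2532*s^2 - 7.6738*s - 1.8018
(2) = 7*w^5 + w^4 - 6*w^3 + 6*w^2 - w - 7
(3) = -3*u^5 - 4*u^4 - 3*u^3 + 4*u^2 - 3*u + 2
(4) = 7 - 2*n
(5) = 3*g^6 + 3*g^5 - 7*g^3 - 9*g + 5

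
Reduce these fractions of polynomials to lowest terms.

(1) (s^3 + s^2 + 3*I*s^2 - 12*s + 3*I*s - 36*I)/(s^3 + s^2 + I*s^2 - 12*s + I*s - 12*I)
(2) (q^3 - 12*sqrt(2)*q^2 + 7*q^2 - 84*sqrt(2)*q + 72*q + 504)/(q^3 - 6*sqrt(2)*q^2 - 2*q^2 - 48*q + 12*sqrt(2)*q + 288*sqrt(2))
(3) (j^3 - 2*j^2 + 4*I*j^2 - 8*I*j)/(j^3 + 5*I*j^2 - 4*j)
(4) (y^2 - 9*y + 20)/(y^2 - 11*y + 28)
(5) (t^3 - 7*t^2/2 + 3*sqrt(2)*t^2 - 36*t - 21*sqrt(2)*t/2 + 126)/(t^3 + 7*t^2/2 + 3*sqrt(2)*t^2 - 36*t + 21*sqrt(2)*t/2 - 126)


(1) = (s + 3*I)/(s + I)
(2) = (q^2 + q*(7 - 6*sqrt(2)) - 42*sqrt(2))/(q^2 - 2*q - 48)
(3) = (j - 2)/(j + I)
(4) = (y - 5)/(y - 7)
(5) = (4*t - 14)/(4*t + 14)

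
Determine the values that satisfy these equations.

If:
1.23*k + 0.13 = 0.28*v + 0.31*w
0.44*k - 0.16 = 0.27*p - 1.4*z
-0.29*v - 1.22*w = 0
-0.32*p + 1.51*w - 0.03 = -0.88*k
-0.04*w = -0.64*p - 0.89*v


Then:
k = -0.02
p = -0.73
v = 0.52
w = -0.12
z = -0.02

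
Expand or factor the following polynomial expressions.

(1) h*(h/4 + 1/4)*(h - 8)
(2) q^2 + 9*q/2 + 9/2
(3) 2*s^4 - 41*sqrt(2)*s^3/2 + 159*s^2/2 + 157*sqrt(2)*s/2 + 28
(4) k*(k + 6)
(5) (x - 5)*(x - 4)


(1) = h^3/4 - 7*h^2/4 - 2*h
(2) = (q + 3/2)*(q + 3)
(3) = (s - 7*sqrt(2))*(s - 4*sqrt(2))*(sqrt(2)*s + 1/2)*(sqrt(2)*s + 1)
(4) = k^2 + 6*k
(5) = x^2 - 9*x + 20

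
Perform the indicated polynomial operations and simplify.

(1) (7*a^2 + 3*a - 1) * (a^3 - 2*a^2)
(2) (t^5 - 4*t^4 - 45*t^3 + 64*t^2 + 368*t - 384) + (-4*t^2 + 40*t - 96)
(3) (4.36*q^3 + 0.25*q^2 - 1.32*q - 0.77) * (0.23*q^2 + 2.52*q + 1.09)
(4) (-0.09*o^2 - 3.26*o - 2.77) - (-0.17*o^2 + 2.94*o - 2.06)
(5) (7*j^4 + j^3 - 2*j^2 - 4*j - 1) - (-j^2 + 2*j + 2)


(1) = 7*a^5 - 11*a^4 - 7*a^3 + 2*a^2
(2) = t^5 - 4*t^4 - 45*t^3 + 60*t^2 + 408*t - 480
(3) = 1.0028*q^5 + 11.0447*q^4 + 5.0788*q^3 - 3.231*q^2 - 3.3792*q - 0.8393
(4) = 0.08*o^2 - 6.2*o - 0.71
(5) = 7*j^4 + j^3 - j^2 - 6*j - 3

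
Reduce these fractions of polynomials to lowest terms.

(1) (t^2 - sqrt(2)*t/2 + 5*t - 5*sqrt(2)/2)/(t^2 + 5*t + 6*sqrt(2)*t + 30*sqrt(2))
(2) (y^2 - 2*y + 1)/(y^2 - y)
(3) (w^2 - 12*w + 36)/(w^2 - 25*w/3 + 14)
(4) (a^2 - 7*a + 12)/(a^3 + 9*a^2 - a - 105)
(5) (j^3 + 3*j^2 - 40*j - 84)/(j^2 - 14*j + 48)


(1) = (2*t - sqrt(2))/(2*t + 12*sqrt(2))
(2) = (y - 1)/y
(3) = (3*w - 18)/(3*w - 7)
(4) = (a - 4)/(a^2 + 12*a + 35)
(5) = (j^2 + 9*j + 14)/(j - 8)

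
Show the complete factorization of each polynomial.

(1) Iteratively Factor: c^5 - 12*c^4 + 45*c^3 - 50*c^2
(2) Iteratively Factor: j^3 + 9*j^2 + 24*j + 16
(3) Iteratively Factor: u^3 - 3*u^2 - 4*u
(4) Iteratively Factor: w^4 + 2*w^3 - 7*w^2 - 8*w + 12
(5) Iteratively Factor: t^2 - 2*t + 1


(1) = (c)*(c^4 - 12*c^3 + 45*c^2 - 50*c) = c*(c - 5)*(c^3 - 7*c^2 + 10*c) = c*(c - 5)*(c - 2)*(c^2 - 5*c) = c*(c - 5)^2*(c - 2)*(c)
(2) = (j + 4)*(j^2 + 5*j + 4) = (j + 4)^2*(j + 1)
(3) = (u - 4)*(u^2 + u) = (u - 4)*(u + 1)*(u)
(4) = (w - 1)*(w^3 + 3*w^2 - 4*w - 12) = (w - 2)*(w - 1)*(w^2 + 5*w + 6) = (w - 2)*(w - 1)*(w + 3)*(w + 2)
(5) = (t - 1)*(t - 1)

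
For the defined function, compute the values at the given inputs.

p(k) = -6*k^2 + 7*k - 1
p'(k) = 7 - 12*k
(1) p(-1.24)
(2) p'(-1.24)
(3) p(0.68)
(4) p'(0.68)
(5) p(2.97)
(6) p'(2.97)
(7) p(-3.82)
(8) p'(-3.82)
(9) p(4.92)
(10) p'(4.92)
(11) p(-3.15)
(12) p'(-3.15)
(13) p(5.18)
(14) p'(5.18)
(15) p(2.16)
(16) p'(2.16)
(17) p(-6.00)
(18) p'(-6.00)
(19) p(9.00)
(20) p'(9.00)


(1) = -18.91
(2) = 21.88
(3) = 0.99
(4) = -1.16
(5) = -33.14
(6) = -28.64
(7) = -115.29
(8) = 52.84
(9) = -111.80
(10) = -52.04
(11) = -82.58
(12) = 44.80
(13) = -125.73
(14) = -55.16
(15) = -13.87
(16) = -18.92
(17) = -259.00
(18) = 79.00
(19) = -424.00
(20) = -101.00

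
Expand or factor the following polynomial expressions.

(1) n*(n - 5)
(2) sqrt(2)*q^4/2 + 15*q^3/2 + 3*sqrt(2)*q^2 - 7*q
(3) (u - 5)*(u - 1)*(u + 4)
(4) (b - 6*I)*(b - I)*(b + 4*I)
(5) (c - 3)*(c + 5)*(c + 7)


(1) = n^2 - 5*n
(2) = q*(q - sqrt(2)/2)*(q + 7*sqrt(2))*(sqrt(2)*q/2 + 1)
(3) = u^3 - 2*u^2 - 19*u + 20
(4) = b^3 - 3*I*b^2 + 22*b - 24*I
(5) = c^3 + 9*c^2 - c - 105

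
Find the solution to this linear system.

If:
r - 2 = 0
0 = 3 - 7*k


Then:
k = 3/7
r = 2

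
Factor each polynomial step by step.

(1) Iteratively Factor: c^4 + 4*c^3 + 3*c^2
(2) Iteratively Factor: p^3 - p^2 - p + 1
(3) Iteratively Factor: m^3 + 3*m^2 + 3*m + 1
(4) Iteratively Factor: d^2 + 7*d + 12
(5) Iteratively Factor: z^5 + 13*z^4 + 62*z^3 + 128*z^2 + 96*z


(1) = (c + 1)*(c^3 + 3*c^2) = c*(c + 1)*(c^2 + 3*c) = c*(c + 1)*(c + 3)*(c)
(2) = (p - 1)*(p^2 - 1) = (p - 1)*(p + 1)*(p - 1)
(3) = (m + 1)*(m^2 + 2*m + 1) = (m + 1)^2*(m + 1)
(4) = (d + 3)*(d + 4)
(5) = (z + 4)*(z^4 + 9*z^3 + 26*z^2 + 24*z) = (z + 2)*(z + 4)*(z^3 + 7*z^2 + 12*z) = (z + 2)*(z + 3)*(z + 4)*(z^2 + 4*z) = z*(z + 2)*(z + 3)*(z + 4)*(z + 4)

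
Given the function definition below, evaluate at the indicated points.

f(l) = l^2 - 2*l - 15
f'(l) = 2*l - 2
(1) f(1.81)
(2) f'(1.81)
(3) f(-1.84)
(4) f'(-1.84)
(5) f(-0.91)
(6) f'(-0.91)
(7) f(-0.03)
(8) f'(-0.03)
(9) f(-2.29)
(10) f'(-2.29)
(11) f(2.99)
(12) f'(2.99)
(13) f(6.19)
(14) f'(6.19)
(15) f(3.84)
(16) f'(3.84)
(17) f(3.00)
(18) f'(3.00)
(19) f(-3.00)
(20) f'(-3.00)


(1) = -15.34
(2) = 1.62
(3) = -7.93
(4) = -5.68
(5) = -12.35
(6) = -3.82
(7) = -14.94
(8) = -2.06
(9) = -5.18
(10) = -6.58
(11) = -12.04
(12) = 3.98
(13) = 10.94
(14) = 10.38
(15) = -7.93
(16) = 5.68
(17) = -12.00
(18) = 4.00
(19) = 0.00
(20) = -8.00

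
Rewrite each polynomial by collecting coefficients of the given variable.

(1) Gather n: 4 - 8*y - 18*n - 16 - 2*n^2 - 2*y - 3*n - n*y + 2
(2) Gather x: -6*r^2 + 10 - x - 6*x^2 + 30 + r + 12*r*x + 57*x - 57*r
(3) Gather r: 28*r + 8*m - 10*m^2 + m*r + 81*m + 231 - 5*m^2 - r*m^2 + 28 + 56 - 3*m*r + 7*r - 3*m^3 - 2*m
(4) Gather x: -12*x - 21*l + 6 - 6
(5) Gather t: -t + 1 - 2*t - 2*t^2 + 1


(1) = -2*n^2 + n*(-y - 21) - 10*y - 10
(2) = -6*r^2 - 56*r - 6*x^2 + x*(12*r + 56) + 40
(3) = -3*m^3 - 15*m^2 + 87*m + r*(-m^2 - 2*m + 35) + 315
(4) = -21*l - 12*x
(5) = -2*t^2 - 3*t + 2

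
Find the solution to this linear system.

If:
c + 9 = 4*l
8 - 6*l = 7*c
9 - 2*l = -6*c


Then:
No Solution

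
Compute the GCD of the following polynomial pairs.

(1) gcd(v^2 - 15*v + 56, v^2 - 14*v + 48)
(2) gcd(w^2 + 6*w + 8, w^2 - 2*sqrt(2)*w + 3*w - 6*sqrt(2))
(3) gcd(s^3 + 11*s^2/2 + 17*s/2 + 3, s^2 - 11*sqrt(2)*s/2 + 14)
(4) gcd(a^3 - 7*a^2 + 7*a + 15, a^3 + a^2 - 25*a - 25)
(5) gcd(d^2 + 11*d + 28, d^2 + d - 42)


(1) = gcd((v - 8)*(v - 7), (v - 8)*(v - 6)) = v - 8
(2) = 1
(3) = gcd((s + 1/2)*(s + 2)*(s + 3), (s - 7*sqrt(2)/2)*(s - 2*sqrt(2))) = 1
(4) = a^2 - 4*a - 5
(5) = gcd((d + 4)*(d + 7), (d - 6)*(d + 7)) = d + 7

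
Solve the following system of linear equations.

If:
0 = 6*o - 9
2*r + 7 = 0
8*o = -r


Then:
No Solution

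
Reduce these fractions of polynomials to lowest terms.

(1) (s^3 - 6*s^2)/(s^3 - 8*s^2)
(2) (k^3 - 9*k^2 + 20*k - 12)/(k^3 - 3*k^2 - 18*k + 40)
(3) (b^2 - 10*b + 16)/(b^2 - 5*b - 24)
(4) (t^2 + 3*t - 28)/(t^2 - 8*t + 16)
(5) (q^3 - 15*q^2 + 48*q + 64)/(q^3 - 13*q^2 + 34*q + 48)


(1) = (s - 6)/(s - 8)
(2) = (k^2 - 7*k + 6)/(k^2 - k - 20)
(3) = (b - 2)/(b + 3)
(4) = (t + 7)/(t - 4)
(5) = (q - 8)/(q - 6)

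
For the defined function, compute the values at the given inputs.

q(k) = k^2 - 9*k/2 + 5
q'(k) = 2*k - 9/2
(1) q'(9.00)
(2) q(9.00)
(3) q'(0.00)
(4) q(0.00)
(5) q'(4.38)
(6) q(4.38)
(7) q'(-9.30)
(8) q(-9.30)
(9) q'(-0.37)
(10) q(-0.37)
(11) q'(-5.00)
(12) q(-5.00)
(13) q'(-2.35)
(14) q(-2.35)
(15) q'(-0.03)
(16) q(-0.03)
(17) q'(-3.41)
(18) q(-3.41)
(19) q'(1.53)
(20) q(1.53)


(1) = 13.50
(2) = 45.50
(3) = -4.50
(4) = 5.00
(5) = 4.26
(6) = 4.47
(7) = -23.10
(8) = 133.34
(9) = -5.24
(10) = 6.80
(11) = -14.50
(12) = 52.50
(13) = -9.20
(14) = 21.10
(15) = -4.56
(16) = 5.14
(17) = -11.32
(18) = 31.97
(19) = -1.44
(20) = 0.46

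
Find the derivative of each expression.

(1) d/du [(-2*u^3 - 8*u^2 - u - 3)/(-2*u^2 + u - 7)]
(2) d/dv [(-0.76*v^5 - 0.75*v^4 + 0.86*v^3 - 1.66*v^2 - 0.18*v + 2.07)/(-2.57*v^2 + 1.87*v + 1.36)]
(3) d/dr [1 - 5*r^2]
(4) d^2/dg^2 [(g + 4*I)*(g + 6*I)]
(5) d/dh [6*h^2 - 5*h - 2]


(1) = 2*(2*u^4 - 2*u^3 + 16*u^2 + 50*u + 5)/(4*u^4 - 4*u^3 + 29*u^2 - 14*u + 49)
(2) = (5.8596*v^6 - 1.8298*v^5 - 11.5857*v^4 - 0.8636*v^3 - 0.058*v^2 + 6.1246*v - 4.1157)/(6.6049*v^4 - 9.6118*v^3 - 3.4935*v^2 + 5.0864*v + 1.8496)
(3) = -10*r
(4) = 2
(5) = 12*h - 5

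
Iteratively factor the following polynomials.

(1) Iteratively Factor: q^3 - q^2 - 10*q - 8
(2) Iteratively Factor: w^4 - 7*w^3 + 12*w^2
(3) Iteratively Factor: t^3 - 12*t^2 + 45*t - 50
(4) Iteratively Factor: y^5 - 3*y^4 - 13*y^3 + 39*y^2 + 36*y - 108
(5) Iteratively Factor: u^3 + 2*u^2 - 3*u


(1) = (q + 2)*(q^2 - 3*q - 4) = (q + 1)*(q + 2)*(q - 4)
(2) = (w - 4)*(w^3 - 3*w^2) = (w - 4)*(w - 3)*(w^2) = w*(w - 4)*(w - 3)*(w)
(3) = (t - 5)*(t^2 - 7*t + 10) = (t - 5)^2*(t - 2)
(4) = (y + 2)*(y^4 - 5*y^3 - 3*y^2 + 45*y - 54) = (y - 3)*(y + 2)*(y^3 - 2*y^2 - 9*y + 18) = (y - 3)*(y - 2)*(y + 2)*(y^2 - 9) = (y - 3)*(y - 2)*(y + 2)*(y + 3)*(y - 3)
(5) = (u)*(u^2 + 2*u - 3) = u*(u - 1)*(u + 3)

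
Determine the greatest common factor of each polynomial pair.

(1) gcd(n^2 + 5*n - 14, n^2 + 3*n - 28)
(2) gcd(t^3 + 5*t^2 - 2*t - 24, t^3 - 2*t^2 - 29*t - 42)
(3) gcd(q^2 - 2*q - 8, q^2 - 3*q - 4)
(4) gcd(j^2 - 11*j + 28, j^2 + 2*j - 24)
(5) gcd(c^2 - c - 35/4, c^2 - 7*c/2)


(1) = gcd((n - 2)*(n + 7), (n - 4)*(n + 7)) = n + 7
(2) = t + 3
(3) = q - 4
(4) = gcd((j - 7)*(j - 4), (j - 4)*(j + 6)) = j - 4
(5) = c - 7/2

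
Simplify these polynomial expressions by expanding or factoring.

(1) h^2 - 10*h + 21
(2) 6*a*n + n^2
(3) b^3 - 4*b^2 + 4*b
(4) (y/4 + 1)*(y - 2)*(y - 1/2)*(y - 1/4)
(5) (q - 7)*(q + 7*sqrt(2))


(1) = (h - 7)*(h - 3)
(2) = n*(6*a + n)
(3) = b*(b - 2)^2
(4) = y^4/4 + 5*y^3/16 - 75*y^2/32 + 25*y/16 - 1/4
(5) = q^2 - 7*q + 7*sqrt(2)*q - 49*sqrt(2)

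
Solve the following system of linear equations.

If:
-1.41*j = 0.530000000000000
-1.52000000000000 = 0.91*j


Then:
No Solution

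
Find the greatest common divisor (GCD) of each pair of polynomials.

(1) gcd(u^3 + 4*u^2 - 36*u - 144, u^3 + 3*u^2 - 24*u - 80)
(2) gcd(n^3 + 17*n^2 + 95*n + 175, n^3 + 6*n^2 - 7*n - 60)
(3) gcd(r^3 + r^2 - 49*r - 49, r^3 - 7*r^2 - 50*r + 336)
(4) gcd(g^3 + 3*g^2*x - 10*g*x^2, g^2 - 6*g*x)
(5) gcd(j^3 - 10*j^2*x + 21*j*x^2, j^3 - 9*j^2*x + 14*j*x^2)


(1) = gcd((u - 6)*(u + 4)*(u + 6), (u - 5)*(u + 4)^2) = u + 4
(2) = gcd((n + 5)^2*(n + 7), (n - 3)*(n + 4)*(n + 5)) = n + 5
(3) = r + 7
(4) = gcd(g*(g - 2*x)*(g + 5*x), g*(g - 6*x)) = g
(5) = -j^2 + 7*j*x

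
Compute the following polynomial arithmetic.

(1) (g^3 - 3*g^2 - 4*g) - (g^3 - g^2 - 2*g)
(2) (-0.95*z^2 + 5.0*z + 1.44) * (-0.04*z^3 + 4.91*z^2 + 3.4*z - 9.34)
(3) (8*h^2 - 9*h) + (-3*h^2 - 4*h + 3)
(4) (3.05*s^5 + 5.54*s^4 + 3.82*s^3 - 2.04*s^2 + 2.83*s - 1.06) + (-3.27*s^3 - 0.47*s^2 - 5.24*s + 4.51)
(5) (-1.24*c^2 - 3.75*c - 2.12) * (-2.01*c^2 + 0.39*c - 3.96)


(1) = -2*g^2 - 2*g
(2) = 0.038*z^5 - 4.8645*z^4 + 21.2624*z^3 + 32.9434*z^2 - 41.804*z - 13.4496
(3) = 5*h^2 - 13*h + 3
(4) = 3.05*s^5 + 5.54*s^4 + 0.55*s^3 - 2.51*s^2 - 2.41*s + 3.45
(5) = 2.4924*c^4 + 7.0539*c^3 + 7.7091*c^2 + 14.0232*c + 8.3952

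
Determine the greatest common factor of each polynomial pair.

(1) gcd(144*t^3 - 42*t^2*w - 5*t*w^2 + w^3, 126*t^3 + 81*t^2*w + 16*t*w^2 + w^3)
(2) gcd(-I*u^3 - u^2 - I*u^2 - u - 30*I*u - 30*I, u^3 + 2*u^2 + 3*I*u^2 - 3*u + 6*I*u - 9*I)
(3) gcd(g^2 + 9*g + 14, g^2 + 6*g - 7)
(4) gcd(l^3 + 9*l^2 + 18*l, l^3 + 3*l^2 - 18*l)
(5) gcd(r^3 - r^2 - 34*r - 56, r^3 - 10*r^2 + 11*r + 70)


(1) = gcd((-8*t + w)*(-3*t + w)*(6*t + w), (3*t + w)*(6*t + w)*(7*t + w)) = 6*t + w
(2) = 1
(3) = g + 7
(4) = gcd(l*(l + 3)*(l + 6), l*(l - 3)*(l + 6)) = l^2 + 6*l
(5) = r^2 - 5*r - 14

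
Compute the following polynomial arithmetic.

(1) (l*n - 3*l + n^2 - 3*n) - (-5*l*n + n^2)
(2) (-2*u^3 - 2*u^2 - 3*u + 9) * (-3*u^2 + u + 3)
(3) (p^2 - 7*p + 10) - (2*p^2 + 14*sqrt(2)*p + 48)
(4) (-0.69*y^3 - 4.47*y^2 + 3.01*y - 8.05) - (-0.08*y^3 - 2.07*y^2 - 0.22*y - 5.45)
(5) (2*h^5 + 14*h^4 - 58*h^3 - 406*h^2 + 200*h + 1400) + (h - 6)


(1) = 6*l*n - 3*l - 3*n
(2) = 6*u^5 + 4*u^4 + u^3 - 36*u^2 + 27
(3) = -p^2 - 14*sqrt(2)*p - 7*p - 38
(4) = -0.61*y^3 - 2.4*y^2 + 3.23*y - 2.6
(5) = 2*h^5 + 14*h^4 - 58*h^3 - 406*h^2 + 201*h + 1394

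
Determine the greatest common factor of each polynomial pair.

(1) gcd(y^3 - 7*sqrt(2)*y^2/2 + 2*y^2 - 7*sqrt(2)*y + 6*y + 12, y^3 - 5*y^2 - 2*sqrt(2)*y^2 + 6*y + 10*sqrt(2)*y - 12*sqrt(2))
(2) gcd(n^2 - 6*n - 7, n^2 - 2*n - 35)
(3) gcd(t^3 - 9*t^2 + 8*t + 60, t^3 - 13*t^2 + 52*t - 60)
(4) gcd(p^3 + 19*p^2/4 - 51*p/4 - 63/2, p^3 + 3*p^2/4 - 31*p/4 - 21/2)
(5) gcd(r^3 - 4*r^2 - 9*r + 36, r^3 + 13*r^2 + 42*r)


(1) = y - 2*sqrt(2)
(2) = n - 7
(3) = t^2 - 11*t + 30
(4) = p^2 - 5*p/4 - 21/4
(5) = gcd((r - 4)*(r - 3)*(r + 3), r*(r + 6)*(r + 7)) = 1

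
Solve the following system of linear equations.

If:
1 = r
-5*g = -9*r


Then:
g = 9/5
r = 1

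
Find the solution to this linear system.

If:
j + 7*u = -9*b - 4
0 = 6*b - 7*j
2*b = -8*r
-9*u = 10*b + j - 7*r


Then:
b = -1008/13
j = -864/13
r = 252/13
u = 1412/13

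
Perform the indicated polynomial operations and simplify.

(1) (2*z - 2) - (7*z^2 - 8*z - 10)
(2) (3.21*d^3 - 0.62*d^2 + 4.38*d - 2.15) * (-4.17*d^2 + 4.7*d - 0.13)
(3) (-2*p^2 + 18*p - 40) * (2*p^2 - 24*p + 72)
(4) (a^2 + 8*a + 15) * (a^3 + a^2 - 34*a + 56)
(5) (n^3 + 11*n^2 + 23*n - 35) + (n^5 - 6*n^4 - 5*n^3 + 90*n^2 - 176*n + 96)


(1) = -7*z^2 + 10*z + 8
(2) = -13.3857*d^5 + 17.6724*d^4 - 21.5959*d^3 + 29.6321*d^2 - 10.6744*d + 0.2795
(3) = -4*p^4 + 84*p^3 - 656*p^2 + 2256*p - 2880
(4) = a^5 + 9*a^4 - 11*a^3 - 201*a^2 - 62*a + 840
(5) = n^5 - 6*n^4 - 4*n^3 + 101*n^2 - 153*n + 61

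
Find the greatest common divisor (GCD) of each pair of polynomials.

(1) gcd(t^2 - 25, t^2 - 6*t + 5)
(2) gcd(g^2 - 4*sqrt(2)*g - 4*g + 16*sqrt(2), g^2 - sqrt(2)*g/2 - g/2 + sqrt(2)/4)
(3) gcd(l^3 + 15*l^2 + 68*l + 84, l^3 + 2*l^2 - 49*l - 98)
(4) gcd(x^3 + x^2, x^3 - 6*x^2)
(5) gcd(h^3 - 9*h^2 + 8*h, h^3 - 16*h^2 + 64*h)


(1) = gcd((t - 5)*(t + 5), (t - 5)*(t - 1)) = t - 5
(2) = 1
(3) = l^2 + 9*l + 14
(4) = x^2
(5) = gcd(h*(h - 8)*(h - 1), h*(h - 8)^2) = h^2 - 8*h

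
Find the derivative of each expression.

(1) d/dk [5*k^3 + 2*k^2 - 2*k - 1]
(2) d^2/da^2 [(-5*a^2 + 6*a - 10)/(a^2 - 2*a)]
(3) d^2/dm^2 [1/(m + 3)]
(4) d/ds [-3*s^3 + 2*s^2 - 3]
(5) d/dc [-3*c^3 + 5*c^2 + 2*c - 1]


(1) = 15*k^2 + 4*k - 2
(2) = 4*(-2*a^3 - 15*a^2 + 30*a - 20)/(a^3*(a^3 - 6*a^2 + 12*a - 8))
(3) = 2/(m + 3)^3
(4) = s*(4 - 9*s)
(5) = -9*c^2 + 10*c + 2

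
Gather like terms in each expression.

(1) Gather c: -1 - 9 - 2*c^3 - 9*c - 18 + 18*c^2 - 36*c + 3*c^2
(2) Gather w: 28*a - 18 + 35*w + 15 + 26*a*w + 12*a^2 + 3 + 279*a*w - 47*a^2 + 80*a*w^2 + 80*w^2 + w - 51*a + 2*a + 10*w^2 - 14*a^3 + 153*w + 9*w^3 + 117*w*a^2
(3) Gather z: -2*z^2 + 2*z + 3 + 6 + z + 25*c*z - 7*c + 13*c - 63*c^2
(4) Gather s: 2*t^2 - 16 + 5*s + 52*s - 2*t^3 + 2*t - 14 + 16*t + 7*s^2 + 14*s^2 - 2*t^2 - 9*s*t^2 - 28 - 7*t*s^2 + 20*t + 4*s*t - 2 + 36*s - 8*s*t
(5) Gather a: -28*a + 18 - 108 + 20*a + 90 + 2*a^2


(1) = -2*c^3 + 21*c^2 - 45*c - 28
(2) = -14*a^3 - 35*a^2 - 21*a + 9*w^3 + w^2*(80*a + 90) + w*(117*a^2 + 305*a + 189)
(3) = -63*c^2 + 6*c - 2*z^2 + z*(25*c + 3) + 9
(4) = s^2*(21 - 7*t) + s*(-9*t^2 - 4*t + 93) - 2*t^3 + 38*t - 60
(5) = 2*a^2 - 8*a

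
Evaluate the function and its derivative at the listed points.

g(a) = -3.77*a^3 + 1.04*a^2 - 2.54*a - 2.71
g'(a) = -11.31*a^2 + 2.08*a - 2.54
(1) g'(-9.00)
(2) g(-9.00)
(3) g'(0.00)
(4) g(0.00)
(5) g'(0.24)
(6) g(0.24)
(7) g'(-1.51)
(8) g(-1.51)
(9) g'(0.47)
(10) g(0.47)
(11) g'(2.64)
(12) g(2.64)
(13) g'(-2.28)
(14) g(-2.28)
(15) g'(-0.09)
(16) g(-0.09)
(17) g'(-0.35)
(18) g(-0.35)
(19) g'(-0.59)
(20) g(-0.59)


(1) = -937.37
(2) = 2852.72
(3) = -2.54
(4) = -2.71
(5) = -2.69
(6) = -3.31
(7) = -31.47
(8) = 16.48
(9) = -4.06
(10) = -4.07
(11) = -75.87
(12) = -71.53
(13) = -66.08
(14) = 53.17
(15) = -2.82
(16) = -2.47
(17) = -4.65
(18) = -1.53
(19) = -7.70
(20) = -0.08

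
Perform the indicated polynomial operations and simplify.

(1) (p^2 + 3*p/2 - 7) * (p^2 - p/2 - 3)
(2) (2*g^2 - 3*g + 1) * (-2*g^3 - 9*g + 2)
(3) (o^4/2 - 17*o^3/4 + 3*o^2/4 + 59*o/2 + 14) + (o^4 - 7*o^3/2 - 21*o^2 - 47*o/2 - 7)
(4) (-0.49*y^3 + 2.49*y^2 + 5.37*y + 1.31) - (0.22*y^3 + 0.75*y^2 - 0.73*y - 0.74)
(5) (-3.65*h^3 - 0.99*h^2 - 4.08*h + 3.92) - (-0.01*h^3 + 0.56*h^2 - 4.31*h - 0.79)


(1) = p^4 + p^3 - 43*p^2/4 - p + 21
(2) = -4*g^5 + 6*g^4 - 20*g^3 + 31*g^2 - 15*g + 2
(3) = 3*o^4/2 - 31*o^3/4 - 81*o^2/4 + 6*o + 7
(4) = -0.71*y^3 + 1.74*y^2 + 6.1*y + 2.05
(5) = -3.64*h^3 - 1.55*h^2 + 0.23*h + 4.71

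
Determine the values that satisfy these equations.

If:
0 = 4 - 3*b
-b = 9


Then:
No Solution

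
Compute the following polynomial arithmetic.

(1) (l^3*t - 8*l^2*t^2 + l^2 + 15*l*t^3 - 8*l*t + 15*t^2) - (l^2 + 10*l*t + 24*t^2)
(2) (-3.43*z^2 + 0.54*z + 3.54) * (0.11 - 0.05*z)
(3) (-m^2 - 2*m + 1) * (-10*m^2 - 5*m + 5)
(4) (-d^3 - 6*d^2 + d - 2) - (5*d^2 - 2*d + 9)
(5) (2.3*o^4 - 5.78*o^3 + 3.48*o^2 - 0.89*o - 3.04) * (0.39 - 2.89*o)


(1) = l^3*t - 8*l^2*t^2 + 15*l*t^3 - 18*l*t - 9*t^2
(2) = 0.1715*z^3 - 0.4043*z^2 - 0.1176*z + 0.3894
(3) = 10*m^4 + 25*m^3 - 5*m^2 - 15*m + 5
(4) = -d^3 - 11*d^2 + 3*d - 11
(5) = -6.647*o^5 + 17.6012*o^4 - 12.3114*o^3 + 3.9293*o^2 + 8.4385*o - 1.1856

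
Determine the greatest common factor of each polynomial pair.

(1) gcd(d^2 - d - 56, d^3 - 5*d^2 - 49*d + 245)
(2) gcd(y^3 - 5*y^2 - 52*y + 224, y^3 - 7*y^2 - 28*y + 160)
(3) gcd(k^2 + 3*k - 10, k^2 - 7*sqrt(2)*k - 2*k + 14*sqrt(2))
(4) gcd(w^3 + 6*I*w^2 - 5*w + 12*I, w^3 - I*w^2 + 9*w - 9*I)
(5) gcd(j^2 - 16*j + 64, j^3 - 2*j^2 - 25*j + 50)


(1) = d + 7
(2) = y^2 - 12*y + 32
(3) = gcd((k - 2)*(k + 5), (k - 2)*(k - 7*sqrt(2))) = k - 2
(4) = gcd((w - I)*(w + 3*I)*(w + 4*I), (w - 3*I)*(w - I)*(w + 3*I)) = w^2 + 2*I*w + 3
(5) = 1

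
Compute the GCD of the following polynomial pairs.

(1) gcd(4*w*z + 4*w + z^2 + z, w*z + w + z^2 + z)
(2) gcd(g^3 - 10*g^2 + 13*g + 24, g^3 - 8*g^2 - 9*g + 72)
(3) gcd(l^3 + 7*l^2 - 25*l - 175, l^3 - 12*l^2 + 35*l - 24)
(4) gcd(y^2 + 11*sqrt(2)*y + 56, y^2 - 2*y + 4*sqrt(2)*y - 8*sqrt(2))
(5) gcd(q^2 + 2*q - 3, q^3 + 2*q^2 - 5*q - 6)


(1) = z + 1
(2) = g^2 - 11*g + 24
(3) = 1
(4) = gcd((y + 4*sqrt(2))*(y + 7*sqrt(2)), (y - 2)*(y + 4*sqrt(2))) = y + 4*sqrt(2)
(5) = gcd((q - 1)*(q + 3), (q - 2)*(q + 1)*(q + 3)) = q + 3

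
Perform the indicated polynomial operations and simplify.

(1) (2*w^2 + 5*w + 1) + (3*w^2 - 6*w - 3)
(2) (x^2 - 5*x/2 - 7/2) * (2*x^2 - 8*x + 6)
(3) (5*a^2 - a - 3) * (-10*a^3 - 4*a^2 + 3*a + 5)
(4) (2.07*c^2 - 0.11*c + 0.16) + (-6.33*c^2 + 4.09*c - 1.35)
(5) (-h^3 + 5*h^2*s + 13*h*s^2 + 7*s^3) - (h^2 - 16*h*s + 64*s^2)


(1) = 5*w^2 - w - 2
(2) = 2*x^4 - 13*x^3 + 19*x^2 + 13*x - 21
(3) = -50*a^5 - 10*a^4 + 49*a^3 + 34*a^2 - 14*a - 15
(4) = -4.26*c^2 + 3.98*c - 1.19
(5) = -h^3 + 5*h^2*s - h^2 + 13*h*s^2 + 16*h*s + 7*s^3 - 64*s^2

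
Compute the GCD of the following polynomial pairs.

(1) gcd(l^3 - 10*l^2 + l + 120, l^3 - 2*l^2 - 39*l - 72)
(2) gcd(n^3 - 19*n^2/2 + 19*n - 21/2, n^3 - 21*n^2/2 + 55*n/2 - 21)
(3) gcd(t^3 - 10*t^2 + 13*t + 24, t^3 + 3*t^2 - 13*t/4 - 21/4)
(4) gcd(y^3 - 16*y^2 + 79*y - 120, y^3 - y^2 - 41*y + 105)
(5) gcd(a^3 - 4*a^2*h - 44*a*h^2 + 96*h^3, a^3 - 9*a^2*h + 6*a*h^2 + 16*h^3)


(1) = gcd((l - 8)*(l - 5)*(l + 3), (l - 8)*(l + 3)^2) = l^2 - 5*l - 24
(2) = n^2 - 17*n/2 + 21/2
(3) = gcd((t - 8)*(t - 3)*(t + 1), (t - 3/2)*(t + 1)*(t + 7/2)) = t + 1
(4) = gcd((y - 8)*(y - 5)*(y - 3), (y - 5)*(y - 3)*(y + 7)) = y^2 - 8*y + 15
(5) = gcd((a - 8*h)*(a - 2*h)*(a + 6*h), (a - 8*h)*(a - 2*h)*(a + h)) = a^2 - 10*a*h + 16*h^2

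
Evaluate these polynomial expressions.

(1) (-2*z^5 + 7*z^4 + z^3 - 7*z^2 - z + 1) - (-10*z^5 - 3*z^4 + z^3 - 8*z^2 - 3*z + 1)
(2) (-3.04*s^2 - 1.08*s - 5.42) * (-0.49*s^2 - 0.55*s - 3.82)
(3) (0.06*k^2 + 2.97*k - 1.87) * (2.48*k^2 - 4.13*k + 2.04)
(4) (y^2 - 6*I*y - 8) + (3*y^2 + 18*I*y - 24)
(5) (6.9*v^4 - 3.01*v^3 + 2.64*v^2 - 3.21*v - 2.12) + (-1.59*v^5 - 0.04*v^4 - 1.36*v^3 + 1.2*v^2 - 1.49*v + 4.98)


(1) = 8*z^5 + 10*z^4 + z^2 + 2*z
(2) = 1.4896*s^4 + 2.2012*s^3 + 14.8626*s^2 + 7.1066*s + 20.7044
(3) = 0.1488*k^4 + 7.1178*k^3 - 16.7813*k^2 + 13.7819*k - 3.8148
(4) = 4*y^2 + 12*I*y - 32
(5) = -1.59*v^5 + 6.86*v^4 - 4.37*v^3 + 3.84*v^2 - 4.7*v + 2.86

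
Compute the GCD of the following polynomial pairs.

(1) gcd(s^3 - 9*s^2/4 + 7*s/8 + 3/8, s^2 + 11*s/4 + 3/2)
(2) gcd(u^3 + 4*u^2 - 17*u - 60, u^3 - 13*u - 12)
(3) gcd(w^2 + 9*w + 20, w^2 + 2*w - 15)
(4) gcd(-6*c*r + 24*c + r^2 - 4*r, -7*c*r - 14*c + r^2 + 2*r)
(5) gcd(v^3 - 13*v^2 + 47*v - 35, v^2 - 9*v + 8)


(1) = 1
(2) = gcd((u - 4)*(u + 3)*(u + 5), (u - 4)*(u + 1)*(u + 3)) = u^2 - u - 12
(3) = w + 5
(4) = gcd((-6*c + r)*(r - 4), (-7*c + r)*(r + 2)) = 1
(5) = gcd((v - 7)*(v - 5)*(v - 1), (v - 8)*(v - 1)) = v - 1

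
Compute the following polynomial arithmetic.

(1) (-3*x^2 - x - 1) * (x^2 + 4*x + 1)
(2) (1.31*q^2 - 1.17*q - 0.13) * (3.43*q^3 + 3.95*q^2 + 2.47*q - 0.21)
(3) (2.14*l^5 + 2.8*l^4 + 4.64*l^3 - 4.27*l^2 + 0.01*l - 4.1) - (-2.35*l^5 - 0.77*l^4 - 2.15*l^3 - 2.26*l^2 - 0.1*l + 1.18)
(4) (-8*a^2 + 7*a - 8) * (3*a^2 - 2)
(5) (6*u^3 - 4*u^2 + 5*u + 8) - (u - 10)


(1) = -3*x^4 - 13*x^3 - 8*x^2 - 5*x - 1
(2) = 4.4933*q^5 + 1.1614*q^4 - 1.8317*q^3 - 3.6785*q^2 - 0.0754*q + 0.0273
(3) = 4.49*l^5 + 3.57*l^4 + 6.79*l^3 - 2.01*l^2 + 0.11*l - 5.28
(4) = -24*a^4 + 21*a^3 - 8*a^2 - 14*a + 16
(5) = 6*u^3 - 4*u^2 + 4*u + 18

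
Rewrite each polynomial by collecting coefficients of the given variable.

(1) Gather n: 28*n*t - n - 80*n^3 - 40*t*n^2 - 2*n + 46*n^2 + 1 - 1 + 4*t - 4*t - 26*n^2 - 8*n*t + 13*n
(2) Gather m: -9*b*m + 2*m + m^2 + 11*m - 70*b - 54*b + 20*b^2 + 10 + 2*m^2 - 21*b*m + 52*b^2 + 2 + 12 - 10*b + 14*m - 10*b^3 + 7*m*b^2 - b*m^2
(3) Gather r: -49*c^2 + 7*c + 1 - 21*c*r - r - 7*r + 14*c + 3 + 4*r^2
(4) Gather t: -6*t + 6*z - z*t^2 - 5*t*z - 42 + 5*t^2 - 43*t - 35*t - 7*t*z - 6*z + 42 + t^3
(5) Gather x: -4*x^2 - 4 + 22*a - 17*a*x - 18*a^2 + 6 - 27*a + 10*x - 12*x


(1) = -80*n^3 + n^2*(20 - 40*t) + n*(20*t + 10)
(2) = -10*b^3 + 72*b^2 - 134*b + m^2*(3 - b) + m*(7*b^2 - 30*b + 27) + 24
(3) = -49*c^2 + 21*c + 4*r^2 + r*(-21*c - 8) + 4
(4) = t^3 + t^2*(5 - z) + t*(-12*z - 84)
(5) = -18*a^2 - 5*a - 4*x^2 + x*(-17*a - 2) + 2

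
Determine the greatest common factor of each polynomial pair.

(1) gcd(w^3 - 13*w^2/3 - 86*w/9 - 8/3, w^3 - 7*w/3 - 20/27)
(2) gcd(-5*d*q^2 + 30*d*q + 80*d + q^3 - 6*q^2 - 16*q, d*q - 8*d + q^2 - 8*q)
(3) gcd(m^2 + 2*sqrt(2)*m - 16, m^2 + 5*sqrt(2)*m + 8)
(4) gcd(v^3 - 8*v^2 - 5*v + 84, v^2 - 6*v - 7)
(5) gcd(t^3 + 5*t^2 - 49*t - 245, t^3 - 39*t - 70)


(1) = w^2 + 5*w/3 + 4/9
(2) = q - 8
(3) = gcd((m - 2*sqrt(2))*(m + 4*sqrt(2)), (m + sqrt(2))*(m + 4*sqrt(2))) = m + 4*sqrt(2)
(4) = gcd((v - 7)*(v - 4)*(v + 3), (v - 7)*(v + 1)) = v - 7
(5) = t^2 - 2*t - 35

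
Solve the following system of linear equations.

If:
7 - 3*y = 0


Then:
y = 7/3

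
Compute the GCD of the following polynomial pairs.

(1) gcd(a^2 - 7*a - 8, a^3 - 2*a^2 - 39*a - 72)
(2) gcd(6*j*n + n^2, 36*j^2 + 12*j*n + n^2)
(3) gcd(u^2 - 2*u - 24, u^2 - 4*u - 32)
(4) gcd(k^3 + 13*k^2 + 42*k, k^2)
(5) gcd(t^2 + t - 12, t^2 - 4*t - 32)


(1) = a - 8
(2) = gcd(n*(6*j + n), (6*j + n)^2) = 6*j + n
(3) = u + 4
(4) = gcd(k*(k + 6)*(k + 7), k^2) = k
(5) = gcd((t - 3)*(t + 4), (t - 8)*(t + 4)) = t + 4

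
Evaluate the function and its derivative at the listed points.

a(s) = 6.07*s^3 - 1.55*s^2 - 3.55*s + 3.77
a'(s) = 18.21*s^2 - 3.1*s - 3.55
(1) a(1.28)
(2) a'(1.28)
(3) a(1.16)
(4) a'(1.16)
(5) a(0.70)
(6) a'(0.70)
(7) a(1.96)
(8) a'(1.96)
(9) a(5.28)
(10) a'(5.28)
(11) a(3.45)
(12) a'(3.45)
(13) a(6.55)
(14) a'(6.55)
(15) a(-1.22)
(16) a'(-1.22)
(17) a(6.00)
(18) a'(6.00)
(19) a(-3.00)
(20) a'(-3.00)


(1) = 9.42
(2) = 22.32
(3) = 7.04
(4) = 17.36
(5) = 2.61
(6) = 3.20
(7) = 36.56
(8) = 60.33
(9) = 835.31
(10) = 487.75
(11) = 222.33
(12) = 202.50
(13) = 1619.76
(14) = 757.40
(15) = -5.23
(16) = 27.34
(17) = 1237.79
(18) = 633.41
(19) = -163.42
(20) = 169.64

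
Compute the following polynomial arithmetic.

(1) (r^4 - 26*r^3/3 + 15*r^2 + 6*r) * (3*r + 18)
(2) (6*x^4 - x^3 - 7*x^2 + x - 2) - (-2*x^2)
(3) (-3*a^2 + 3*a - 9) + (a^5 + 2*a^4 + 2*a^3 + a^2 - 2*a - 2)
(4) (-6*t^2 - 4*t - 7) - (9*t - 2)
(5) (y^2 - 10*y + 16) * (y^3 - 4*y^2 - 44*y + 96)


(1) = 3*r^5 - 8*r^4 - 111*r^3 + 288*r^2 + 108*r
(2) = 6*x^4 - x^3 - 5*x^2 + x - 2
(3) = a^5 + 2*a^4 + 2*a^3 - 2*a^2 + a - 11
(4) = -6*t^2 - 13*t - 5
(5) = y^5 - 14*y^4 + 12*y^3 + 472*y^2 - 1664*y + 1536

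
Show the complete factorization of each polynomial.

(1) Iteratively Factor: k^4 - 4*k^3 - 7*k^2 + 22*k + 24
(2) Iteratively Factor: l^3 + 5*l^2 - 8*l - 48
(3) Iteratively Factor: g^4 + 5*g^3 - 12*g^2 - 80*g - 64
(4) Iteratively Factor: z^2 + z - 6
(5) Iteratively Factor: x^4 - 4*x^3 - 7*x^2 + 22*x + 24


(1) = (k - 3)*(k^3 - k^2 - 10*k - 8) = (k - 3)*(k + 2)*(k^2 - 3*k - 4) = (k - 3)*(k + 1)*(k + 2)*(k - 4)
(2) = (l - 3)*(l^2 + 8*l + 16) = (l - 3)*(l + 4)*(l + 4)
(3) = (g - 4)*(g^3 + 9*g^2 + 24*g + 16) = (g - 4)*(g + 4)*(g^2 + 5*g + 4) = (g - 4)*(g + 4)^2*(g + 1)
(4) = (z + 3)*(z - 2)
(5) = (x - 4)*(x^3 - 7*x - 6) = (x - 4)*(x + 2)*(x^2 - 2*x - 3) = (x - 4)*(x - 3)*(x + 2)*(x + 1)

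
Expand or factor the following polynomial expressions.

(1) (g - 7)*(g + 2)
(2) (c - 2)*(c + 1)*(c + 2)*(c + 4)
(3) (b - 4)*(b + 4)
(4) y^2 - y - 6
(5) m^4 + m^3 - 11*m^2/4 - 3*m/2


(1) = g^2 - 5*g - 14
(2) = c^4 + 5*c^3 - 20*c - 16
(3) = b^2 - 16
(4) = (y - 3)*(y + 2)
(5) = m*(m - 3/2)*(m + 1/2)*(m + 2)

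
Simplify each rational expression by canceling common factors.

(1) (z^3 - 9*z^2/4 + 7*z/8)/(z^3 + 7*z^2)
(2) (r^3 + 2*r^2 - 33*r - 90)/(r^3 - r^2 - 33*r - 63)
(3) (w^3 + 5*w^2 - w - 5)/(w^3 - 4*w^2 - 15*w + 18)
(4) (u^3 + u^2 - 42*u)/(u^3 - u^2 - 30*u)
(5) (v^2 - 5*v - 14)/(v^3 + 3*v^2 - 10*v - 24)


(1) = (8*z^2 - 18*z + 7)/(8*z^2 + 56*z)
(2) = (r^2 - r - 30)/(r^2 - 4*r - 21)
(3) = (w^2 + 6*w + 5)/(w^2 - 3*w - 18)
(4) = (u + 7)/(u + 5)
(5) = (v - 7)/(v^2 + v - 12)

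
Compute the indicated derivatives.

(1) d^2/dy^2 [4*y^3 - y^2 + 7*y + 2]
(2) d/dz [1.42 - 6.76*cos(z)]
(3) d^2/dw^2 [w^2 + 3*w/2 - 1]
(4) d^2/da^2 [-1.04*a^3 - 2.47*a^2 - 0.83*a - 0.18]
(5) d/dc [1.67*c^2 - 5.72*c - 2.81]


(1) = 24*y - 2
(2) = 6.76*sin(z)
(3) = 2
(4) = -6.24*a - 4.94
(5) = 3.34*c - 5.72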